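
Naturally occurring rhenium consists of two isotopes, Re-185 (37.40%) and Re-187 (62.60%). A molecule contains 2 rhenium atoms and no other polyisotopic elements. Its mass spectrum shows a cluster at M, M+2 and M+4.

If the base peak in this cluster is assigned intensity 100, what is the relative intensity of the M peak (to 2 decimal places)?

Term probabilities: M 0.1399, M+2 0.4682, M+4 0.3919. Base peak = M+2.
P(M+2) = C(2,1) × 0.3740^1 × 0.6260^1 = 2 × 0.3740 × 0.6260 = 0.468248 (base)
P(M) = C(2,0) × 0.3740^2 × 0.6260^0 = 1 × 0.139876 × 1.0000 = 0.139876
Relative intensity = 0.139876 / 0.468248 × 100 = 29.87

29.87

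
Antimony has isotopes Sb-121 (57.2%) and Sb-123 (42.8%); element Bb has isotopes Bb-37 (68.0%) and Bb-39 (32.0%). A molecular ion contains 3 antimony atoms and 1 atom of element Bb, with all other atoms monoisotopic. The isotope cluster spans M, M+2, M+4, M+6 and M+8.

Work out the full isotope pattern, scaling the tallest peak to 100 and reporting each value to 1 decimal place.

36.5 : 99.2 : 100.0 : 44.2 : 7.2

Antimony pattern (n=3): 0.18714925 : 0.42010426 : 0.31434374 : 0.07840275
Element Bb pattern (n=1): 0.6800 : 0.3200
Convolve the two distributions (both contribute in 2-u steps):
  M: 0.18714925×0.6800 = 0.127261
  M+2: 0.18714925×0.3200 + 0.42010426×0.6800 = 0.345559
  M+4: 0.42010426×0.3200 + 0.31434374×0.6800 = 0.348187
  M+6: 0.31434374×0.3200 + 0.07840275×0.6800 = 0.153904
  M+8: 0.07840275×0.3200 = 0.025089
Scale to base peak (0.348187) = 100: 36.5 : 99.2 : 100.0 : 44.2 : 7.2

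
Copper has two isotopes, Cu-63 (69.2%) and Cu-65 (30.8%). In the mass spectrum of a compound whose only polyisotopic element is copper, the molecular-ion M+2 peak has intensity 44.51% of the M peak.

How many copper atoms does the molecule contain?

1

The M+2/M ratio from n Cu atoms is n · q/p = n · 0.308/0.692.
n = 0.4451 × 0.692/0.308 = 1.00 ≈ 1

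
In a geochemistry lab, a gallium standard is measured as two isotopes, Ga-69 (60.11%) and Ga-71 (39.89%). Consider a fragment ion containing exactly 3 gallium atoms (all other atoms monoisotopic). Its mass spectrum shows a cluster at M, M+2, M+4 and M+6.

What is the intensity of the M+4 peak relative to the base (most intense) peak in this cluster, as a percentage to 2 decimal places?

(0.6011 + 0.3989)^3 gives M 0.2172, M+2 0.4324, M+4 0.2869, M+6 0.0635; the largest is M+2.
P(M+2) = C(3,1) × 0.6011^2 × 0.3989^1 = 3 × 0.36132121 × 0.3989 = 0.432393 (base)
P(M+4) = C(3,2) × 0.6011^1 × 0.3989^2 = 3 × 0.6011 × 0.15912121 = 0.286943
Relative intensity = 0.286943 / 0.432393 × 100 = 66.36

66.36%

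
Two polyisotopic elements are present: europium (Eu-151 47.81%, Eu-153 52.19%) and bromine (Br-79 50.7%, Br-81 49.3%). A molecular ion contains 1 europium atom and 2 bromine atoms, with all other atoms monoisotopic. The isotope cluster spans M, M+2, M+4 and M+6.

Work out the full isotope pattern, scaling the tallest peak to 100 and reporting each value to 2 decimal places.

Europium pattern (n=1): 0.4781 : 0.5219
Bromine pattern (n=2): 0.257049 : 0.499902 : 0.243049
Convolve the two distributions (both contribute in 2-u steps):
  M: 0.4781×0.257049 = 0.122895
  M+2: 0.4781×0.499902 + 0.5219×0.257049 = 0.373157
  M+4: 0.4781×0.243049 + 0.5219×0.499902 = 0.377101
  M+6: 0.5219×0.243049 = 0.126847
Scale to base peak (0.377101) = 100: 32.59 : 98.95 : 100.00 : 33.64

32.59 : 98.95 : 100.00 : 33.64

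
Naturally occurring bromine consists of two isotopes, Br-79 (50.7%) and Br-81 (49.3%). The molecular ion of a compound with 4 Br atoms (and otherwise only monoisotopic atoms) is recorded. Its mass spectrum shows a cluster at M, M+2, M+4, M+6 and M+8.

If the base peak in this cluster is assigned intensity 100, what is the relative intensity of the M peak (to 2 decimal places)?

17.63

Binomial terms of (0.507 + 0.493)^4: M 0.0661, M+2 0.2570, M+4 0.3749, M+6 0.2430, M+8 0.0591 → M+4 is the base peak.
P(M+4) = C(4,2) × 0.507^2 × 0.493^2 = 6 × 0.257049 × 0.243049 = 0.374853 (base)
P(M) = C(4,0) × 0.507^4 × 0.493^0 = 1 × 0.06607419 × 1.0000 = 0.066074
Relative intensity = 0.066074 / 0.374853 × 100 = 17.63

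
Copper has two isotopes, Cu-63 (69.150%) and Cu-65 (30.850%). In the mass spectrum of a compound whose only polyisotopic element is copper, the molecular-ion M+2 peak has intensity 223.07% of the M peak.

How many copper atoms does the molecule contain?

With n Cu atoms, P(M+2)/P(M) = C(n,1)·p^(n−1)q / p^n = n·q/p = n · 0.30850/0.69150.
n = 2.2307 × 0.69150/0.30850 = 5.00 ≈ 5

5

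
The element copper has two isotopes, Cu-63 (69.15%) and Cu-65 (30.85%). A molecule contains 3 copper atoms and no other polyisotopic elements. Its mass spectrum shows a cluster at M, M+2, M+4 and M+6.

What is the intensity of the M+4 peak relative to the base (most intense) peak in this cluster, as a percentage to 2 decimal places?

44.61%

Binomial terms of (0.6915 + 0.3085)^3: M 0.3307, M+2 0.4425, M+4 0.1974, M+6 0.0294 → M+2 is the base peak.
P(M+2) = C(3,1) × 0.6915^2 × 0.3085^1 = 3 × 0.47817225 × 0.3085 = 0.442548 (base)
P(M+4) = C(3,2) × 0.6915^1 × 0.3085^2 = 3 × 0.6915 × 0.09517225 = 0.197435
Relative intensity = 0.197435 / 0.442548 × 100 = 44.61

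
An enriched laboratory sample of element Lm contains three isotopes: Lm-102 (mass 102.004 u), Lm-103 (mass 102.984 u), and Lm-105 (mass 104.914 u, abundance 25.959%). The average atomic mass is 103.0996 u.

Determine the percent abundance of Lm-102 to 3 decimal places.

39.327%

The remaining 74.041% is split between Lm-102 (fraction x) and Lm-103 (fraction 0.74041 − x).
Substituting: 102.004x + 102.984(0.74041 − x) = 75.86497474
(102.004 − 102.984)x = -0.3854087  ⇒  x = 0.39327, y = 0.34714
Lm-102: 39.327%, Lm-103: 34.714%.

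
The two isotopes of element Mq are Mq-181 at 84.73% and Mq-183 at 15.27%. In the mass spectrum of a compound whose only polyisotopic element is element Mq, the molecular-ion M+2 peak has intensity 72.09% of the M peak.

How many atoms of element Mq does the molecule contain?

4

The M+2/M ratio from n Mq atoms is n · q/p = n · 0.1527/0.8473.
n = 0.7209 × 0.8473/0.1527 = 4.00 ≈ 4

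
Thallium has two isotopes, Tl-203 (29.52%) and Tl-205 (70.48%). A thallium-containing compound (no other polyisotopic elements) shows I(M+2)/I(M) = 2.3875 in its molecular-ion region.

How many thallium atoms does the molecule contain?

With n Tl atoms, P(M+2)/P(M) = C(n,1)·p^(n−1)q / p^n = n·q/p = n · 0.7048/0.2952.
n = 2.3875 × 0.2952/0.7048 = 1.00 ≈ 1

1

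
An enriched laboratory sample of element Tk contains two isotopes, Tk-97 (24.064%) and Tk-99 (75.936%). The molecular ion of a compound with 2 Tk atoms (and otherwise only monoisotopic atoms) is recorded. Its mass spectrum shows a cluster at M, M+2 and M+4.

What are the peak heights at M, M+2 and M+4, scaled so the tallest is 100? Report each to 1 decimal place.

10.0 : 63.4 : 100.0

The 2 Tk atoms are independent, so intensities follow the terms of (0.24064 + 0.75936)^2.
P(M) = 0.24064^2 = 0.057908
P(M+2) = 2 × 0.24064^1 × 0.75936^1 = 0.365465
P(M+4) = 0.75936^2 = 0.576628
The M+4 peak is largest (0.576628); scaling to 100 gives 10.0 : 63.4 : 100.0.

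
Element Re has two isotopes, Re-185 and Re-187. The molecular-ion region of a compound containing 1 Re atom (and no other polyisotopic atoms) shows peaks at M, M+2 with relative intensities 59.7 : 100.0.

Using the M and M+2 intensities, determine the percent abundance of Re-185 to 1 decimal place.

37.4%

If p is the fraction of Re that is Re-185, then I(M+2)/I(M) = [C(1,1)·p^0·(1−p)] / p^1 = 1·(1−p)/p = 100.0/59.7 = 1.6750
(1−p)/p = 1.6750/1 = 1.6750  ⇒  p = 1/(1 + 1.6750) = 0.3738
Re-185: 37.4%, Re-187: 62.6%.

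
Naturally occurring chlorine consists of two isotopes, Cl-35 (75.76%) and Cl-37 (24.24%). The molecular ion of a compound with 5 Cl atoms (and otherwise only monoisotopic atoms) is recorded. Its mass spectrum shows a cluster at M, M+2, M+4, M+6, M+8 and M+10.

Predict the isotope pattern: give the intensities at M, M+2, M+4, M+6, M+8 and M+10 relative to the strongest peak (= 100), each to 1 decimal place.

62.5 : 100.0 : 64.0 : 20.5 : 3.3 : 0.2

Expanding (0.7576 + 0.2424)^5:
P(M) = 0.7576^5 = 0.249574
P(M+2) = 5 × 0.7576^4 × 0.2424^1 = 0.399266
P(M+4) = 10 × 0.7576^3 × 0.2424^2 = 0.255497
P(M+6) = 10 × 0.7576^2 × 0.2424^3 = 0.081748
P(M+8) = 5 × 0.7576^1 × 0.2424^4 = 0.013078
P(M+10) = 0.2424^5 = 0.000837
The M+2 peak is largest (0.399266); scaling to 100 gives 62.5 : 100.0 : 64.0 : 20.5 : 3.3 : 0.2.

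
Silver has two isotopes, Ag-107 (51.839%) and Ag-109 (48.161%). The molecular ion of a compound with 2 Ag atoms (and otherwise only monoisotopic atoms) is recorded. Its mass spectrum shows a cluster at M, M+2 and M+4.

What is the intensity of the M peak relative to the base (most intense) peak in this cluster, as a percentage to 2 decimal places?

(0.51839 + 0.48161)^2 gives M 0.2687, M+2 0.4993, M+4 0.2319; the largest is M+2.
P(M+2) = C(2,1) × 0.51839^1 × 0.48161^1 = 2 × 0.51839 × 0.48161 = 0.499324 (base)
P(M) = C(2,0) × 0.51839^2 × 0.48161^0 = 1 × 0.26872819 × 1.0000 = 0.268728
Relative intensity = 0.268728 / 0.499324 × 100 = 53.82

53.82%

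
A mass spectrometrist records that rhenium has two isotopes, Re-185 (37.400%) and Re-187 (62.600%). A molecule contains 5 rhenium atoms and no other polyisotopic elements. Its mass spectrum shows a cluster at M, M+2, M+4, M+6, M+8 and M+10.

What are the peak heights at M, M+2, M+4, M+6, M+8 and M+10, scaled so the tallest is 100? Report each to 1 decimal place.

Each Re atom is independently Re-185 (p = 0.37400) or Re-187 (q = 0.62600); the cluster is the binomial expansion (p + q)^5.
P(M) = 0.37400^5 = 0.007317
P(M+2) = 5 × 0.37400^4 × 0.62600^1 = 0.061239
P(M+4) = 10 × 0.37400^3 × 0.62600^2 = 0.205005
P(M+6) = 10 × 0.37400^2 × 0.62600^3 = 0.343136
P(M+8) = 5 × 0.37400^1 × 0.62600^4 = 0.287170
P(M+10) = 0.62600^5 = 0.096133
The M+6 peak is largest (0.343136); scaling to 100 gives 2.1 : 17.8 : 59.7 : 100.0 : 83.7 : 28.0.

2.1 : 17.8 : 59.7 : 100.0 : 83.7 : 28.0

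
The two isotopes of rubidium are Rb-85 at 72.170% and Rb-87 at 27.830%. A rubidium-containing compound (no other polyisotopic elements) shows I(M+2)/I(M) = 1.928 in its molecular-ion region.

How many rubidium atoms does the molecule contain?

The M+2/M ratio from n Rb atoms is n · q/p = n · 0.27830/0.72170.
n = 1.928 × 0.72170/0.27830 = 5.00 ≈ 5

5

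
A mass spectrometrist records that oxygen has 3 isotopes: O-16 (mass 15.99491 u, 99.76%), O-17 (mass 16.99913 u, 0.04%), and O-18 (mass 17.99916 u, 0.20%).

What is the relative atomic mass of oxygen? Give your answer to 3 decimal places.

Weight each isotope mass by its fractional abundance: 0.9976 × 15.99491 + 0.0004 × 16.99913 + 0.0020 × 17.99916
= 15.956522 + 0.006800 + 0.035998 = 15.999320 u

15.999 u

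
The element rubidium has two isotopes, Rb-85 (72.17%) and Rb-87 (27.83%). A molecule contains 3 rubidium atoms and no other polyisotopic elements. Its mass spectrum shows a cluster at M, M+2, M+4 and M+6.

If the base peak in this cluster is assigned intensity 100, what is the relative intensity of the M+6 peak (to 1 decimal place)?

5.0

Binomial terms of (0.7217 + 0.2783)^3: M 0.3759, M+2 0.4349, M+4 0.1677, M+6 0.0216 → M+2 is the base peak.
P(M+2) = C(3,1) × 0.7217^2 × 0.2783^1 = 3 × 0.52085089 × 0.2783 = 0.434858 (base)
P(M+6) = C(3,3) × 0.7217^0 × 0.2783^3 = 1 × 1.0000 × 0.02155458 = 0.021555
Relative intensity = 0.021555 / 0.434858 × 100 = 5.0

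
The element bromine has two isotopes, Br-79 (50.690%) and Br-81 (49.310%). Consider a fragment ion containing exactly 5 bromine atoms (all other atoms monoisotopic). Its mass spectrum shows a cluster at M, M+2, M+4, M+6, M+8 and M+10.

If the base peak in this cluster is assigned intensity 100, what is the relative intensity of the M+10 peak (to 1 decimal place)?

9.2

Term probabilities: M 0.0335, M+2 0.1628, M+4 0.3167, M+6 0.3081, M+8 0.1498, M+10 0.0292. Base peak = M+4.
P(M+4) = C(5,2) × 0.50690^3 × 0.49310^2 = 10 × 0.13024674 × 0.24314761 = 0.316692 (base)
P(M+10) = C(5,5) × 0.50690^0 × 0.49310^5 = 1 × 1.0000 × 0.02915245 = 0.029152
Relative intensity = 0.029152 / 0.316692 × 100 = 9.2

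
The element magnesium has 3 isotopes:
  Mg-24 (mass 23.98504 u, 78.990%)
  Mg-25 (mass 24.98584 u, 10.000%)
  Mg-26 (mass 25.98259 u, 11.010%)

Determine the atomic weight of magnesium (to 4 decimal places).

Weight each isotope mass by its fractional abundance: 0.78990 × 23.98504 + 0.10000 × 24.98584 + 0.11010 × 25.98259
= 18.945783 + 2.498584 + 2.860683 = 24.305050 u

24.3051 u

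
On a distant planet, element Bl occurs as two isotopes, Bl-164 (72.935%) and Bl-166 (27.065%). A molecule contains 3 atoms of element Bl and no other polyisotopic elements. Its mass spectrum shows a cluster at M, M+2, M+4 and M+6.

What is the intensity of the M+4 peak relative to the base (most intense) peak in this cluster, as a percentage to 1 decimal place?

Term probabilities: M 0.3880, M+2 0.4319, M+4 0.1603, M+6 0.0198. Base peak = M+2.
P(M+2) = C(3,1) × 0.72935^2 × 0.27065^1 = 3 × 0.53195142 × 0.27065 = 0.431918 (base)
P(M+4) = C(3,2) × 0.72935^1 × 0.27065^2 = 3 × 0.72935 × 0.07325142 = 0.160278
Relative intensity = 0.160278 / 0.431918 × 100 = 37.1

37.1%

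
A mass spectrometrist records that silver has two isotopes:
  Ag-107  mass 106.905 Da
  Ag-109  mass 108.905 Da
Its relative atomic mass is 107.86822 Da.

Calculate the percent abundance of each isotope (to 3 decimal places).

With x = fraction of Ag-107 (so Ag-109 is 1 − x):
106.905·x + 108.905·(1 − x) = 107.86822
(106.905 − 108.905)·x = 107.86822 − 108.905
x = -1.03678 / -2.000 = 0.51839 → 51.839% Ag-107, 48.161% Ag-109.

Ag-107: 51.839%, Ag-109: 48.161%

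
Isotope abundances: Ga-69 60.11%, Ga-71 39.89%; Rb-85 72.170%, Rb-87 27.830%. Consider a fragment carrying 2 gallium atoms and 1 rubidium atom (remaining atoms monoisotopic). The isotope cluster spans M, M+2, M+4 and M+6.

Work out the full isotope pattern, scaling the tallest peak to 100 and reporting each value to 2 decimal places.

58.38 : 100.00 : 55.59 : 9.91

Gallium pattern (n=2): 0.36132121 : 0.47955758 : 0.15912121
Rubidium pattern (n=1): 0.7217 : 0.2783
Convolve the two distributions (both contribute in 2-u steps):
  M: 0.36132121×0.7217 = 0.260766
  M+2: 0.36132121×0.2783 + 0.47955758×0.7217 = 0.446652
  M+4: 0.47955758×0.2783 + 0.15912121×0.7217 = 0.248299
  M+6: 0.15912121×0.2783 = 0.044283
Scale to base peak (0.446652) = 100: 58.38 : 100.00 : 55.59 : 9.91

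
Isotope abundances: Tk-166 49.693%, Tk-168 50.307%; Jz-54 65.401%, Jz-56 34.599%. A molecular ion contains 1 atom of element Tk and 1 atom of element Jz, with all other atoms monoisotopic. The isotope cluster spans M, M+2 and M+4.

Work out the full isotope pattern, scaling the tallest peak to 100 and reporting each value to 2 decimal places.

64.88 : 100.00 : 34.75

Element Tk pattern (n=1): 0.49693 : 0.50307
Element Jz pattern (n=1): 0.65401 : 0.34599
Convolve the two distributions (both contribute in 2-u steps):
  M: 0.49693×0.65401 = 0.324997
  M+2: 0.49693×0.34599 + 0.50307×0.65401 = 0.500946
  M+4: 0.50307×0.34599 = 0.174057
Scale to base peak (0.500946) = 100: 64.88 : 100.00 : 34.75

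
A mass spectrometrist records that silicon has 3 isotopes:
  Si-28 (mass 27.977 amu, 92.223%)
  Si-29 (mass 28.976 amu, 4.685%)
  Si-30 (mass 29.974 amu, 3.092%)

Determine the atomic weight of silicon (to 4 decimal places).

The abundance-weighted mean is 0.92223 × 27.977 + 0.04685 × 28.976 + 0.03092 × 29.974
= 25.80123 + 1.35753 + 0.92680 = 28.08556 amu

28.0856 amu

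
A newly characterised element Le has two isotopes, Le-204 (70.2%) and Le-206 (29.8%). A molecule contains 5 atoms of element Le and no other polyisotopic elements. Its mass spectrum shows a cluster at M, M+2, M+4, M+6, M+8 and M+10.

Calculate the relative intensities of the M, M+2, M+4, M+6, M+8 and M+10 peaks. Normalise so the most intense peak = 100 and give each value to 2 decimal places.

47.11 : 100.00 : 84.90 : 36.04 : 7.65 : 0.65

Each Le atom is independently Le-204 (p = 0.702) or Le-206 (q = 0.298); the cluster is the binomial expansion (p + q)^5.
P(M) = 0.702^5 = 0.170485
P(M+2) = 5 × 0.702^4 × 0.298^1 = 0.361855
P(M+4) = 10 × 0.702^3 × 0.298^2 = 0.307216
P(M+6) = 10 × 0.702^2 × 0.298^3 = 0.130414
P(M+8) = 5 × 0.702^1 × 0.298^4 = 0.027680
P(M+10) = 0.298^5 = 0.002350
The M+2 peak is largest (0.361855); scaling to 100 gives 47.11 : 100.00 : 84.90 : 36.04 : 7.65 : 0.65.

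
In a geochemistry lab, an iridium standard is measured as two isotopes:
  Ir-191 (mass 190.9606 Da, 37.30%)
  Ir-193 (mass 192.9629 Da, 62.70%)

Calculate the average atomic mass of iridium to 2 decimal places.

192.22 Da

Average mass = Σ (abundance × isotope mass) = 0.3730 × 190.9606 + 0.6270 × 192.9629
= 71.22830 + 120.98774 = 192.21604 Da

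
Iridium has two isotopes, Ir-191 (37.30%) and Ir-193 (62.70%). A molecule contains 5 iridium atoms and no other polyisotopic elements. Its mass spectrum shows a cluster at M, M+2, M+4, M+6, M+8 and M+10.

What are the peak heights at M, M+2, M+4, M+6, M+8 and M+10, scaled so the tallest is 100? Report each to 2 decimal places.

2.11 : 17.70 : 59.49 : 100.00 : 84.05 : 28.26

Expanding (0.3730 + 0.6270)^5:
P(M) = 0.3730^5 = 0.007220
P(M+2) = 5 × 0.3730^4 × 0.6270^1 = 0.060684
P(M+4) = 10 × 0.3730^3 × 0.6270^2 = 0.204015
P(M+6) = 10 × 0.3730^2 × 0.6270^3 = 0.342942
P(M+8) = 5 × 0.3730^1 × 0.6270^4 = 0.288237
P(M+10) = 0.6270^5 = 0.096903
The M+6 peak is largest (0.342942); scaling to 100 gives 2.11 : 17.70 : 59.49 : 100.00 : 84.05 : 28.26.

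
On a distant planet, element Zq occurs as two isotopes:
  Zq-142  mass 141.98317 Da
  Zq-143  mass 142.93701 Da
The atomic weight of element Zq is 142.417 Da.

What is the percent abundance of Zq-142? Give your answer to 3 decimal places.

54.518%

With x = fraction of Zq-142 (so Zq-143 is 1 − x):
141.98317·x + 142.93701·(1 − x) = 142.417
(141.98317 − 142.93701)·x = 142.417 − 142.93701
x = -0.52001 / -0.95384 = 0.54518 → 54.518% Zq-142, 45.482% Zq-143.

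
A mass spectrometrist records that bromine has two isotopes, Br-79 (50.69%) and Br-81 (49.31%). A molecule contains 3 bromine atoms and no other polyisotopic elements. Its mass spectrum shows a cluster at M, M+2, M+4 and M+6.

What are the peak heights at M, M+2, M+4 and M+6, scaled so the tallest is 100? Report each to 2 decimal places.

34.27 : 100.00 : 97.28 : 31.54

The 3 Br atoms are independent, so intensities follow the terms of (0.5069 + 0.4931)^3.
P(M) = 0.5069^3 = 0.130247
P(M+2) = 3 × 0.5069^2 × 0.4931^1 = 0.380103
P(M+4) = 3 × 0.5069^1 × 0.4931^2 = 0.369755
P(M+6) = 0.4931^3 = 0.119896
The M+2 peak is largest (0.380103); scaling to 100 gives 34.27 : 100.00 : 97.28 : 31.54.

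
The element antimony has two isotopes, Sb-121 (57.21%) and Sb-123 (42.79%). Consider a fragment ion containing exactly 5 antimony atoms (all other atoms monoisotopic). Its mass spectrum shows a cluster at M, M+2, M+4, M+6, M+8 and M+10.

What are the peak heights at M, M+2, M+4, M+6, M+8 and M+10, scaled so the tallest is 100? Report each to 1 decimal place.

Each Sb atom is independently Sb-121 (p = 0.5721) or Sb-123 (q = 0.4279); the cluster is the binomial expansion (p + q)^5.
P(M) = 0.5721^5 = 0.061286
P(M+2) = 5 × 0.5721^4 × 0.4279^1 = 0.229192
P(M+4) = 10 × 0.5721^3 × 0.4279^2 = 0.342847
P(M+6) = 10 × 0.5721^2 × 0.4279^3 = 0.256431
P(M+8) = 5 × 0.5721^1 × 0.4279^4 = 0.095898
P(M+10) = 0.4279^5 = 0.014345
The M+4 peak is largest (0.342847); scaling to 100 gives 17.9 : 66.8 : 100.0 : 74.8 : 28.0 : 4.2.

17.9 : 66.8 : 100.0 : 74.8 : 28.0 : 4.2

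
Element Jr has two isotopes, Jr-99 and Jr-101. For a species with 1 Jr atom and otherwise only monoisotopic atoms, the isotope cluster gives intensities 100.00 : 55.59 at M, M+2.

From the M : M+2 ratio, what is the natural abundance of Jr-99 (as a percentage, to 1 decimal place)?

If p is the fraction of Jr that is Jr-99, then I(M+2)/I(M) = [C(1,1)·p^0·(1−p)] / p^1 = 1·(1−p)/p = 55.59/100.00 = 0.5559
(1−p)/p = 0.5559/1 = 0.5559  ⇒  p = 1/(1 + 0.5559) = 0.6427
Jr-99: 64.3%, Jr-101: 35.7%.

64.3%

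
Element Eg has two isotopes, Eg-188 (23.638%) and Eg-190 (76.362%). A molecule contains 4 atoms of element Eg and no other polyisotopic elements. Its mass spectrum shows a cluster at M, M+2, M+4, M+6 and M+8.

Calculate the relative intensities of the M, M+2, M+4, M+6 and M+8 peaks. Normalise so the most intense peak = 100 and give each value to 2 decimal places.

0.74 : 9.58 : 46.43 : 100.00 : 80.76

Expanding (0.23638 + 0.76362)^4:
P(M) = 0.23638^4 = 0.003122
P(M+2) = 4 × 0.23638^3 × 0.76362^1 = 0.040343
P(M+4) = 6 × 0.23638^2 × 0.76362^2 = 0.195491
P(M+6) = 4 × 0.23638^1 × 0.76362^3 = 0.421020
P(M+8) = 0.76362^4 = 0.340024
The M+6 peak is largest (0.421020); scaling to 100 gives 0.74 : 9.58 : 46.43 : 100.00 : 80.76.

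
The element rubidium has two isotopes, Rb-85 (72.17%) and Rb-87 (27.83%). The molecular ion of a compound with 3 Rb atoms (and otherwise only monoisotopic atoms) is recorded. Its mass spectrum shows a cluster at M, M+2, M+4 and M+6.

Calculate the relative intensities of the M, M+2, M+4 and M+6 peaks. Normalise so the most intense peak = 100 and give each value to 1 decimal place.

Expanding (0.7217 + 0.2783)^3:
P(M) = 0.7217^3 = 0.375898
P(M+2) = 3 × 0.7217^2 × 0.2783^1 = 0.434858
P(M+4) = 3 × 0.7217^1 × 0.2783^2 = 0.167689
P(M+6) = 0.2783^3 = 0.021555
The M+2 peak is largest (0.434858); scaling to 100 gives 86.4 : 100.0 : 38.6 : 5.0.

86.4 : 100.0 : 38.6 : 5.0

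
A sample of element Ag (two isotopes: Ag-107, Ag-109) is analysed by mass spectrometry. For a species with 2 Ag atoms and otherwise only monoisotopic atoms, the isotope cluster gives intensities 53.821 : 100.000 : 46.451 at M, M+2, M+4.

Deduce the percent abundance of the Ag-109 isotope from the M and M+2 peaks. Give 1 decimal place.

48.2%

Let p = fractional abundance of Ag-107. I(M+2)/I(M) = [C(2,1)·p^1·(1−p)] / p^2 = 2·(1−p)/p = 100.000/53.821 = 1.8580
(1−p)/p = 1.8580/2 = 0.9290  ⇒  p = 1/(1 + 0.9290) = 0.5184
Ag-107: 51.8%, Ag-109: 48.2%.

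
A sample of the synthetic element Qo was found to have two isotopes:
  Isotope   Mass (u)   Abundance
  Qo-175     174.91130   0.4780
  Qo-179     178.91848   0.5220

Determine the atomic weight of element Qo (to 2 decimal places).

177.00 u

Weight each isotope mass by its fractional abundance: 0.4780 × 174.91130 + 0.5220 × 178.91848
= 83.607601 + 93.395447 = 177.003048 u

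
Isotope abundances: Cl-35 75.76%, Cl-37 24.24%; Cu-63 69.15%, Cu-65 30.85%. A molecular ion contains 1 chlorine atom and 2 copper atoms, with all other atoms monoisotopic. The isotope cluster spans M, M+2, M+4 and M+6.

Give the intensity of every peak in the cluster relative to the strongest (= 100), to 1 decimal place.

82.5 : 100.0 : 40.0 : 5.3

Chlorine pattern (n=1): 0.7576 : 0.2424
Copper pattern (n=2): 0.47817225 : 0.4266555 : 0.09517225
Convolve the two distributions (both contribute in 2-u steps):
  M: 0.7576×0.47817225 = 0.362263
  M+2: 0.7576×0.4266555 + 0.2424×0.47817225 = 0.439143
  M+4: 0.7576×0.09517225 + 0.2424×0.4266555 = 0.175524
  M+6: 0.2424×0.09517225 = 0.023070
Scale to base peak (0.439143) = 100: 82.5 : 100.0 : 40.0 : 5.3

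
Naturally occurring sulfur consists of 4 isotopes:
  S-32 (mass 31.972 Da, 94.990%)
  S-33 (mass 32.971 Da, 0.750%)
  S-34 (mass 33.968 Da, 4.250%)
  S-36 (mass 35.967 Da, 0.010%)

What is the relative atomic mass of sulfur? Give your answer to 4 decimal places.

Ar = Σ fᵢ·mᵢ = 0.94990 × 31.972 + 0.00750 × 32.971 + 0.04250 × 33.968 + 0.00010 × 35.967
= 30.37020 + 0.24728 + 1.44364 + 0.00360 = 32.06472 Da

32.0647 Da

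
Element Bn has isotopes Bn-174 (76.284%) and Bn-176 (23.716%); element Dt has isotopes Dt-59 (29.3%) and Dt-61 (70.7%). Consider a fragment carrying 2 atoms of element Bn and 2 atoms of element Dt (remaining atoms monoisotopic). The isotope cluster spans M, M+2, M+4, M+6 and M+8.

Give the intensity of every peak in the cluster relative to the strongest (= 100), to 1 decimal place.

Element Bn pattern (n=2): 0.58192487 : 0.36183027 : 0.05624487
Element Dt pattern (n=2): 0.085849 : 0.414302 : 0.499849
Convolve the two distributions (both contribute in 2-u steps):
  M: 0.58192487×0.085849 = 0.049958
  M+2: 0.58192487×0.414302 + 0.36183027×0.085849 = 0.272155
  M+4: 0.58192487×0.499849 + 0.36183027×0.414302 + 0.05624487×0.085849 = 0.445610
  M+6: 0.36183027×0.499849 + 0.05624487×0.414302 = 0.204163
  M+8: 0.05624487×0.499849 = 0.028114
Scale to base peak (0.445610) = 100: 11.2 : 61.1 : 100.0 : 45.8 : 6.3

11.2 : 61.1 : 100.0 : 45.8 : 6.3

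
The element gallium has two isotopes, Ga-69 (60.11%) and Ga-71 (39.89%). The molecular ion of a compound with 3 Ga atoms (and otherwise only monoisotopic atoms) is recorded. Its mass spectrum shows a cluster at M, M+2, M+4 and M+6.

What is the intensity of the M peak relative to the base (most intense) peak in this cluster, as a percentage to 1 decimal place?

(0.6011 + 0.3989)^3 gives M 0.2172, M+2 0.4324, M+4 0.2869, M+6 0.0635; the largest is M+2.
P(M+2) = C(3,1) × 0.6011^2 × 0.3989^1 = 3 × 0.36132121 × 0.3989 = 0.432393 (base)
P(M) = C(3,0) × 0.6011^3 × 0.3989^0 = 1 × 0.21719018 × 1.0000 = 0.217190
Relative intensity = 0.217190 / 0.432393 × 100 = 50.2

50.2%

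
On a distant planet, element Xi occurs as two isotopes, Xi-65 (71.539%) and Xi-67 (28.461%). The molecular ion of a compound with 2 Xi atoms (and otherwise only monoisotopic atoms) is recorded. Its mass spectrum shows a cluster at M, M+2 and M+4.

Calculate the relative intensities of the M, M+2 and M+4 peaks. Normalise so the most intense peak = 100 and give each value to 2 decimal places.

Expanding (0.71539 + 0.28461)^2:
P(M) = 0.71539^2 = 0.511783
P(M+2) = 2 × 0.71539^1 × 0.28461^1 = 0.407214
P(M+4) = 0.28461^2 = 0.081003
The M peak is largest (0.511783); scaling to 100 gives 100.00 : 79.57 : 15.83.

100.00 : 79.57 : 15.83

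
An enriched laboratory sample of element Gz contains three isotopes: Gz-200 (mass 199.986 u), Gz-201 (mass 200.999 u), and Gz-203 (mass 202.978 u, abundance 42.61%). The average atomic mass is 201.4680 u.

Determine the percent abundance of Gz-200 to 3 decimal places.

36.945%

Let x and y be the fractions of Gz-200 and Gz-201. Then x + y = 1 − 0.4261 = 0.5739 and 199.986x + 200.999y = 201.4680 − 0.4261×202.978 = 114.9790742.
Substituting: 199.986x + 200.999(0.5739 − x) = 114.9790742
(199.986 − 200.999)x = -0.3742519  ⇒  x = 0.36945, y = 0.20445
Gz-200: 36.945%, Gz-201: 20.445%.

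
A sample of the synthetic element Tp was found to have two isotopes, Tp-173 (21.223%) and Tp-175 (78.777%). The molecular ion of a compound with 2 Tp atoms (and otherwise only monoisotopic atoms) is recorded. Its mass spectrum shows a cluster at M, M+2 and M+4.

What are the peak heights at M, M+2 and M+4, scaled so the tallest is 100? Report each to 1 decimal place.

7.3 : 53.9 : 100.0

Each Tp atom is independently Tp-173 (p = 0.21223) or Tp-175 (q = 0.78777); the cluster is the binomial expansion (p + q)^2.
P(M) = 0.21223^2 = 0.045042
P(M+2) = 2 × 0.21223^1 × 0.78777^1 = 0.334377
P(M+4) = 0.78777^2 = 0.620582
The M+4 peak is largest (0.620582); scaling to 100 gives 7.3 : 53.9 : 100.0.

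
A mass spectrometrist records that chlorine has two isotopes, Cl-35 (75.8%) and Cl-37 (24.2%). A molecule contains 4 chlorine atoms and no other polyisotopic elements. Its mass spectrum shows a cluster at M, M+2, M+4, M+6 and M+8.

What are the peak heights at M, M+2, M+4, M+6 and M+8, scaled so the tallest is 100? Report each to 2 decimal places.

78.31 : 100.00 : 47.89 : 10.19 : 0.81

The 4 Cl atoms are independent, so intensities follow the terms of (0.758 + 0.242)^4.
P(M) = 0.758^4 = 0.330124
P(M+2) = 4 × 0.758^3 × 0.242^1 = 0.421583
P(M+4) = 6 × 0.758^2 × 0.242^2 = 0.201893
P(M+6) = 4 × 0.758^1 × 0.242^3 = 0.042971
P(M+8) = 0.242^4 = 0.003430
The M+2 peak is largest (0.421583); scaling to 100 gives 78.31 : 100.00 : 47.89 : 10.19 : 0.81.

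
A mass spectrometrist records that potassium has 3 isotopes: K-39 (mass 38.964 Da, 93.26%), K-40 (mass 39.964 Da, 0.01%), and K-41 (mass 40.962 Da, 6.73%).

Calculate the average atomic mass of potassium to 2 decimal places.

Average mass = Σ (abundance × isotope mass) = 0.9326 × 38.964 + 0.0001 × 39.964 + 0.0673 × 40.962
= 36.3378 + 0.0040 + 2.7567 = 39.0985 Da

39.10 Da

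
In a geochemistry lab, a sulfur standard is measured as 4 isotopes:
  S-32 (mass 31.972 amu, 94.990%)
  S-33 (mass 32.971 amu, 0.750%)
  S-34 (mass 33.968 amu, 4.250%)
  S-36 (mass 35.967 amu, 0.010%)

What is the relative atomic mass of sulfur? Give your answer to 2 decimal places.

32.06 amu

Average mass = Σ (abundance × isotope mass) = 0.94990 × 31.972 + 0.00750 × 32.971 + 0.04250 × 33.968 + 0.00010 × 35.967
= 30.3702 + 0.2473 + 1.4436 + 0.0036 = 32.0647 amu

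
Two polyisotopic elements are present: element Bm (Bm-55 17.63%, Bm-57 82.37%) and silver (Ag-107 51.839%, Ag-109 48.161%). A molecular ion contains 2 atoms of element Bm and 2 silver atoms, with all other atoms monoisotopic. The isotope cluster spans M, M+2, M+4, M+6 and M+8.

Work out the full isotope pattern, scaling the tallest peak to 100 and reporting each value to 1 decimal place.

Element Bm pattern (n=2): 0.03108169 : 0.29043662 : 0.67848169
Silver pattern (n=2): 0.26872819 : 0.49932362 : 0.23194819
Convolve the two distributions (both contribute in 2-u steps):
  M: 0.03108169×0.26872819 = 0.008353
  M+2: 0.03108169×0.49932362 + 0.29043662×0.26872819 = 0.093568
  M+4: 0.03108169×0.23194819 + 0.29043662×0.49932362 + 0.67848169×0.26872819 = 0.334558
  M+6: 0.29043662×0.23194819 + 0.67848169×0.49932362 = 0.406148
  M+8: 0.67848169×0.23194819 = 0.157373
Scale to base peak (0.406148) = 100: 2.1 : 23.0 : 82.4 : 100.0 : 38.7

2.1 : 23.0 : 82.4 : 100.0 : 38.7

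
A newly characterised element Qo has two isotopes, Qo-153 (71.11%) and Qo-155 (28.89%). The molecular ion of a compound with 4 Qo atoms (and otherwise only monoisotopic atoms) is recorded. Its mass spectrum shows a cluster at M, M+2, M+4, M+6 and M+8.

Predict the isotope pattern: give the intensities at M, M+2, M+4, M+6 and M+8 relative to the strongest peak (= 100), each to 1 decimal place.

Expanding (0.7111 + 0.2889)^4:
P(M) = 0.7111^4 = 0.255695
P(M+2) = 4 × 0.7111^3 × 0.2889^1 = 0.415527
P(M+4) = 6 × 0.7111^2 × 0.2889^2 = 0.253226
P(M+6) = 4 × 0.7111^1 × 0.2889^3 = 0.068586
P(M+8) = 0.2889^4 = 0.006966
The M+2 peak is largest (0.415527); scaling to 100 gives 61.5 : 100.0 : 60.9 : 16.5 : 1.7.

61.5 : 100.0 : 60.9 : 16.5 : 1.7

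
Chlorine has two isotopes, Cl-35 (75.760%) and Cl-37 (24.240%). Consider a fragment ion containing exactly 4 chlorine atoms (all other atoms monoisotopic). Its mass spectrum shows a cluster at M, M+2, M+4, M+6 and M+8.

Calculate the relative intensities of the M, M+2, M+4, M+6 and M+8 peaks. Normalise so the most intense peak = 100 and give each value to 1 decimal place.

Each Cl atom is independently Cl-35 (p = 0.75760) or Cl-37 (q = 0.24240); the cluster is the binomial expansion (p + q)^4.
P(M) = 0.75760^4 = 0.329428
P(M+2) = 4 × 0.75760^3 × 0.24240^1 = 0.421612
P(M+4) = 6 × 0.75760^2 × 0.24240^2 = 0.202347
P(M+6) = 4 × 0.75760^1 × 0.24240^3 = 0.043162
P(M+8) = 0.24240^4 = 0.003452
The M+2 peak is largest (0.421612); scaling to 100 gives 78.1 : 100.0 : 48.0 : 10.2 : 0.8.

78.1 : 100.0 : 48.0 : 10.2 : 0.8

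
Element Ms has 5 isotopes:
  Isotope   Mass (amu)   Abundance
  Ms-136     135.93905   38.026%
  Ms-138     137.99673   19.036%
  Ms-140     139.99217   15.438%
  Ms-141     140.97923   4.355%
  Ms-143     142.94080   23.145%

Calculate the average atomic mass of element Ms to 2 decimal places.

Weight each isotope mass by its fractional abundance: 0.38026 × 135.93905 + 0.19036 × 137.99673 + 0.15438 × 139.99217 + 0.04355 × 140.97923 + 0.23145 × 142.94080
= 51.692183 + 26.269058 + 21.611991 + 6.139645 + 33.083648 = 138.796525 amu

138.80 amu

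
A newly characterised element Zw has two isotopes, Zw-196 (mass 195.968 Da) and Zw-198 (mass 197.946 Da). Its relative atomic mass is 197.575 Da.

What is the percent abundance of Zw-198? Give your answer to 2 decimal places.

81.24%

Writing the weighted mean with unknown fraction x of Zw-196:
195.968·x + 197.946·(1 − x) = 197.575
(195.968 − 197.946)·x = 197.575 − 197.946
x = -0.371 / -1.978 = 0.18756 → 18.76% Zw-196, 81.24% Zw-198.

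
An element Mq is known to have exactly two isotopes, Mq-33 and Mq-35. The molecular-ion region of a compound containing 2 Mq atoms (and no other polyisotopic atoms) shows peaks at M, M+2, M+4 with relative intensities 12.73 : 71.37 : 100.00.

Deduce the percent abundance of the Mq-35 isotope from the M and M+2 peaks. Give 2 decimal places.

73.71%

If p is the fraction of Mq that is Mq-33, then I(M+2)/I(M) = [C(2,1)·p^1·(1−p)] / p^2 = 2·(1−p)/p = 71.37/12.73 = 5.6064
(1−p)/p = 5.6064/2 = 2.8032  ⇒  p = 1/(1 + 2.8032) = 0.2629
Mq-33: 26.29%, Mq-35: 73.71%.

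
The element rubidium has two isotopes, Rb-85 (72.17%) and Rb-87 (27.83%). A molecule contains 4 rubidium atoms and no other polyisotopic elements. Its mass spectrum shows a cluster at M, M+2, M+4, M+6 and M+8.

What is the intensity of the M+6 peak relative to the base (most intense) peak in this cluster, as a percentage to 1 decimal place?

14.9%

Binomial terms of (0.7217 + 0.2783)^4: M 0.2713, M+2 0.4184, M+4 0.2420, M+6 0.0622, M+8 0.0060 → M+2 is the base peak.
P(M+2) = C(4,1) × 0.7217^3 × 0.2783^1 = 4 × 0.37589809 × 0.2783 = 0.418450 (base)
P(M+6) = C(4,3) × 0.7217^1 × 0.2783^3 = 4 × 0.7217 × 0.02155458 = 0.062224
Relative intensity = 0.062224 / 0.418450 × 100 = 14.9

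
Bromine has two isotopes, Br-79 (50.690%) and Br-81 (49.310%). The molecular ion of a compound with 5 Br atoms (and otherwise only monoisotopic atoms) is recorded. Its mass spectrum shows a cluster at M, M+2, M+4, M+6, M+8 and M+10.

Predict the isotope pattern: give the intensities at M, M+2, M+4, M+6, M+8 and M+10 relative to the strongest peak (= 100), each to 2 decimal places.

10.57 : 51.40 : 100.00 : 97.28 : 47.31 : 9.21

Expanding (0.50690 + 0.49310)^5:
P(M) = 0.50690^5 = 0.033467
P(M+2) = 5 × 0.50690^4 × 0.49310^1 = 0.162777
P(M+4) = 10 × 0.50690^3 × 0.49310^2 = 0.316692
P(M+6) = 10 × 0.50690^2 × 0.49310^3 = 0.308070
P(M+8) = 5 × 0.50690^1 × 0.49310^4 = 0.149842
P(M+10) = 0.49310^5 = 0.029152
The M+4 peak is largest (0.316692); scaling to 100 gives 10.57 : 51.40 : 100.00 : 97.28 : 47.31 : 9.21.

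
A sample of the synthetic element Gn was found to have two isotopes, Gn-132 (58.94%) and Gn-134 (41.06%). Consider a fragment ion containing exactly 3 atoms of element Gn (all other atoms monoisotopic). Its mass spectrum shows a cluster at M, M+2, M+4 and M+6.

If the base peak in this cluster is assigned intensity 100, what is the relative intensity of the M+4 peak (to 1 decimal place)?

Term probabilities: M 0.2048, M+2 0.4279, M+4 0.2981, M+6 0.0692. Base peak = M+2.
P(M+2) = C(3,1) × 0.5894^2 × 0.4106^1 = 3 × 0.34739236 × 0.4106 = 0.427918 (base)
P(M+4) = C(3,2) × 0.5894^1 × 0.4106^2 = 3 × 0.5894 × 0.16859236 = 0.298105
Relative intensity = 0.298105 / 0.427918 × 100 = 69.7

69.7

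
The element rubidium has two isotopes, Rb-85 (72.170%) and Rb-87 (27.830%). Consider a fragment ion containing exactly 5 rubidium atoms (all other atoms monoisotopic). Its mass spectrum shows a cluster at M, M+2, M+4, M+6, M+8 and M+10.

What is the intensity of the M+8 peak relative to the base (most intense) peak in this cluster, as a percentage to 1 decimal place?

5.7%

(0.72170 + 0.27830)^5 gives M 0.1958, M+2 0.3775, M+4 0.2911, M+6 0.1123, M+8 0.0216, M+10 0.0017; the largest is M+2.
P(M+2) = C(5,1) × 0.72170^4 × 0.27830^1 = 5 × 0.27128565 × 0.2783 = 0.377494 (base)
P(M+8) = C(5,4) × 0.72170^1 × 0.27830^4 = 5 × 0.7217 × 0.00599864 = 0.021646
Relative intensity = 0.021646 / 0.377494 × 100 = 5.7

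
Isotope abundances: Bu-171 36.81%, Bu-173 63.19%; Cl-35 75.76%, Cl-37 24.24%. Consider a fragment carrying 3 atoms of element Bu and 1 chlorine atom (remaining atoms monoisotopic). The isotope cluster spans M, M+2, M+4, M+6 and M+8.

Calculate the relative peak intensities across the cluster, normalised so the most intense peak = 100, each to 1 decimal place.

9.5 : 52.2 : 100.0 : 75.2 : 15.4

Element Bu pattern (n=3): 0.04987667 : 0.25686282 : 0.44094435 : 0.25231616
Chlorine pattern (n=1): 0.7576 : 0.2424
Convolve the two distributions (both contribute in 2-u steps):
  M: 0.04987667×0.7576 = 0.037787
  M+2: 0.04987667×0.2424 + 0.25686282×0.7576 = 0.206689
  M+4: 0.25686282×0.2424 + 0.44094435×0.7576 = 0.396323
  M+6: 0.44094435×0.2424 + 0.25231616×0.7576 = 0.298040
  M+8: 0.25231616×0.2424 = 0.061161
Scale to base peak (0.396323) = 100: 9.5 : 52.2 : 100.0 : 75.2 : 15.4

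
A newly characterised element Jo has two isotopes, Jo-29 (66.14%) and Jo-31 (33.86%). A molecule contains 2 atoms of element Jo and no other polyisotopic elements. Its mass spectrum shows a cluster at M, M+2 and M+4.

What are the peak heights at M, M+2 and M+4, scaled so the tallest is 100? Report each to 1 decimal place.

Expanding (0.6614 + 0.3386)^2:
P(M) = 0.6614^2 = 0.437450
P(M+2) = 2 × 0.6614^1 × 0.3386^1 = 0.447900
P(M+4) = 0.3386^2 = 0.114650
The M+2 peak is largest (0.447900); scaling to 100 gives 97.7 : 100.0 : 25.6.

97.7 : 100.0 : 25.6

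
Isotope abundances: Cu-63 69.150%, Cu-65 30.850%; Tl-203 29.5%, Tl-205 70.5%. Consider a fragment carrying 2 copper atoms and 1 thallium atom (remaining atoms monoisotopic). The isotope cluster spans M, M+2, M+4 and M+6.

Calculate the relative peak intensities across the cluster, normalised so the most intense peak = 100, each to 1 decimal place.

Copper pattern (n=2): 0.47817225 : 0.4266555 : 0.09517225
Thallium pattern (n=1): 0.2950 : 0.7050
Convolve the two distributions (both contribute in 2-u steps):
  M: 0.47817225×0.2950 = 0.141061
  M+2: 0.47817225×0.7050 + 0.4266555×0.2950 = 0.462975
  M+4: 0.4266555×0.7050 + 0.09517225×0.2950 = 0.328868
  M+6: 0.09517225×0.7050 = 0.067096
Scale to base peak (0.462975) = 100: 30.5 : 100.0 : 71.0 : 14.5

30.5 : 100.0 : 71.0 : 14.5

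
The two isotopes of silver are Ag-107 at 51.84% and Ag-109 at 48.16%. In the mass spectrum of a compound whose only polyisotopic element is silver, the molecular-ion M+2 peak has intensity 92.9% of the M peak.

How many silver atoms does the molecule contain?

For n independent Ag atoms, I(M+2)/I(M) = n · (abundance Ag-109) / (abundance Ag-107) = n · 0.4816/0.5184.
n = 0.929 × 0.5184/0.4816 = 1.00 ≈ 1

1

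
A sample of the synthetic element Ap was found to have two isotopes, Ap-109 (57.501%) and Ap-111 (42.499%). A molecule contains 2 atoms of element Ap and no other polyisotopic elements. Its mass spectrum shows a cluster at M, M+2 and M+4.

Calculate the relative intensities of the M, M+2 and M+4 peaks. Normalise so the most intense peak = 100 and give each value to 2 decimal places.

The 2 Ap atoms are independent, so intensities follow the terms of (0.57501 + 0.42499)^2.
P(M) = 0.57501^2 = 0.330637
P(M+2) = 2 × 0.57501^1 × 0.42499^1 = 0.488747
P(M+4) = 0.42499^2 = 0.180617
The M+2 peak is largest (0.488747); scaling to 100 gives 67.65 : 100.00 : 36.96.

67.65 : 100.00 : 36.96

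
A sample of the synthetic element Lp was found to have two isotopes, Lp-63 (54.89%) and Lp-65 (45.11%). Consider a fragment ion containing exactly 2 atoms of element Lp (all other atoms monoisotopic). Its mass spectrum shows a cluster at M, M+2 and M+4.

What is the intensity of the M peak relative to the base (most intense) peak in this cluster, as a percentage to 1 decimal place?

60.8%

Term probabilities: M 0.3013, M+2 0.4952, M+4 0.2035. Base peak = M+2.
P(M+2) = C(2,1) × 0.5489^1 × 0.4511^1 = 2 × 0.5489 × 0.4511 = 0.495218 (base)
P(M) = C(2,0) × 0.5489^2 × 0.4511^0 = 1 × 0.30129121 × 1.0000 = 0.301291
Relative intensity = 0.301291 / 0.495218 × 100 = 60.8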